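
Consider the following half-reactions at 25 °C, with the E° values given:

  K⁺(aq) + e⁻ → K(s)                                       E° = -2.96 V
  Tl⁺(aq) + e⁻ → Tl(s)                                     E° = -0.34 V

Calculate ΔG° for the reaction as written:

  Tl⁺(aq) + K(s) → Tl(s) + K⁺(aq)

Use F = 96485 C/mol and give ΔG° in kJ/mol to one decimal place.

As written, Tl⁺/Tl is reduced (cathode) and K⁺/K is oxidised (anode), so E°cell = (-0.34) − (-2.96) = +2.62 V.
Balancing electrons gives n = 1.
ΔG° = −nFE° = −(1)(96485)(+2.62) = -252,791 J = -252.8 kJ/mol.

-252.8 kJ/mol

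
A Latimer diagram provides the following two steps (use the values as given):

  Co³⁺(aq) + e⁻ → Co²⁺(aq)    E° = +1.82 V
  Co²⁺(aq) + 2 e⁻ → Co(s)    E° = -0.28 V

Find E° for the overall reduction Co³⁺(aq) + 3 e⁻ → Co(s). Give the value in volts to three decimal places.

Since ΔG° = −nFE° is additive over sequential reductions, n₃E°₃ = n₁E°₁ + n₂E°₂.
E°₃ = (1×+1.82 + 2×-0.28) / 3 = (+1.260) / 3 = +0.420 V.
Simply averaging or adding the two E° values would be wrong; the electron-weighted sum is required.

+0.420 V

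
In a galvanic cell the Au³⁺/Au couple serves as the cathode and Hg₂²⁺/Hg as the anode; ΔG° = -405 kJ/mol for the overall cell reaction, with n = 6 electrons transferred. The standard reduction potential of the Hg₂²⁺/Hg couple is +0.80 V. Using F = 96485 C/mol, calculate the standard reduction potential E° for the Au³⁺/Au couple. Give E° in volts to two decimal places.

E°cell = −ΔG°/(nF) = −(-405×10³)/((6)(96485)) = +0.700 V.
Since Au³⁺/Au is the cathode and Hg₂²⁺/Hg the anode, E°cell = E°(Au³⁺/Au) − E°(Hg₂²⁺/Hg).
So E°(Au³⁺/Au) = E°cell + E°(Hg₂²⁺/Hg) = +0.700 + (+0.80) = +1.50 V.

+1.50 V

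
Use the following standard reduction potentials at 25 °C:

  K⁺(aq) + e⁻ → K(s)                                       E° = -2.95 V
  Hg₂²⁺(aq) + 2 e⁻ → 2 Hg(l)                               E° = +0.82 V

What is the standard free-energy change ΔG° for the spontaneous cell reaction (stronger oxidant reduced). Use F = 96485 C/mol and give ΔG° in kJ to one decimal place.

Hg₂²⁺/Hg (E° = +0.82 V) is the cathode; K⁺/K (E° = -2.95 V) is the anode, so E°cell = +3.77 V.
Balancing electrons gives n = 2 (lcm of 2 and 1).
ΔG° = −nFE° = −(2)(96485)(+3.77) = -727,497 J = -727.5 kJ.

-727.5 kJ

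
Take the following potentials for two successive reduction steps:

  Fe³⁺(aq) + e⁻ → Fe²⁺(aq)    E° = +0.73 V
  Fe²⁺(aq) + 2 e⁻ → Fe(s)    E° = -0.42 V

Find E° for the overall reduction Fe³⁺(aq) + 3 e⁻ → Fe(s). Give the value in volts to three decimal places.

-0.037 V

Standard free energies of sequential steps add: ΔG°₃ = ΔG°₁ + ΔG°₂, so n₃E°₃ = n₁E°₁ + n₂E°₂.
E°₃ = (1×+0.73 + 2×-0.42) / 3 = (-0.110) / 3 = -0.037 V.
E° values themselves are not directly additive — weighting by electron count is essential.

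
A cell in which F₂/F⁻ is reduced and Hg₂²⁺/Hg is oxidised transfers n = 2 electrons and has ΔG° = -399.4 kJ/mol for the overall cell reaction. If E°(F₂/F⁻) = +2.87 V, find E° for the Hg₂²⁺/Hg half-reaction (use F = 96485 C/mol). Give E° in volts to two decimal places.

+0.80 V

E°cell = −ΔG°/(nF) = −(-399.4×10³)/((2)(96485)) = +2.070 V.
Since F₂/F⁻ is the cathode and Hg₂²⁺/Hg the anode, E°cell = E°(F₂/F⁻) − E°(Hg₂²⁺/Hg).
So E°(Hg₂²⁺/Hg) = E°(F₂/F⁻) − E°cell = (+2.87) − (+2.070) = +0.80 V.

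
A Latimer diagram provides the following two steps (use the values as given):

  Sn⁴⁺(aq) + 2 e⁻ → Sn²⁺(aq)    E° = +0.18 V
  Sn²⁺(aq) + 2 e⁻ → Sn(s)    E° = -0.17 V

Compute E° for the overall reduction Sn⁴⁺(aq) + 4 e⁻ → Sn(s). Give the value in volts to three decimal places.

Since ΔG° = −nFE° is additive over sequential reductions, n₃E°₃ = n₁E°₁ + n₂E°₂.
E°₃ = (2×+0.18 + 2×-0.17) / 4 = (+0.020) / 4 = +0.005 V.

+0.005 V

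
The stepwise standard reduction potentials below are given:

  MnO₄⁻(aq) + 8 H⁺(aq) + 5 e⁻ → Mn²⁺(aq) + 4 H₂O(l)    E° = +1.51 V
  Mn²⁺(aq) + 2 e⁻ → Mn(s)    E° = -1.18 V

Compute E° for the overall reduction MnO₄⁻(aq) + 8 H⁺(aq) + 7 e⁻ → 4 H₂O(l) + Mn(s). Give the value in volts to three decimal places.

+0.741 V

Standard free energies of sequential steps add: ΔG°₃ = ΔG°₁ + ΔG°₂, so n₃E°₃ = n₁E°₁ + n₂E°₂.
E°₃ = (5×+1.51 + 2×-1.18) / 7 = (+5.190) / 7 = +0.741 V.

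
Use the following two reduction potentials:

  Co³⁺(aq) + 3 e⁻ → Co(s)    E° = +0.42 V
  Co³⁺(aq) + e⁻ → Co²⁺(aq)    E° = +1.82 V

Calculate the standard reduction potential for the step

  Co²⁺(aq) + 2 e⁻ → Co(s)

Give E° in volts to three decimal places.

Sequential free energies add, so n₃E°₃ = n₁E°₁ + n₂E°₂.
With n₃ = 3, and the known step contributing 1×(+1.82) V, the unknown satisfies 2·E° = 3×(+0.42) − 1×(+1.82) = -0.560.
E° = -0.560 / 2 = -0.280 V.

-0.280 V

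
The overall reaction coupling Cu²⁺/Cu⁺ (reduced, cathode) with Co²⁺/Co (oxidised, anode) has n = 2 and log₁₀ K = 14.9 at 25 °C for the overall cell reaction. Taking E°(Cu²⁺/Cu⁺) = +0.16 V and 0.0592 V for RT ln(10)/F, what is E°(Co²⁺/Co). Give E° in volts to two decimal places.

-0.28 V

E°cell = (0.0592/n)·log K = (0.0592/2)(14.9) = +0.441 V.
Since Cu²⁺/Cu⁺ is the cathode and Co²⁺/Co the anode, E°cell = E°(Cu²⁺/Cu⁺) − E°(Co²⁺/Co).
So E°(Co²⁺/Co) = E°(Cu²⁺/Cu⁺) − E°cell = (+0.16) − (+0.441) = -0.28 V.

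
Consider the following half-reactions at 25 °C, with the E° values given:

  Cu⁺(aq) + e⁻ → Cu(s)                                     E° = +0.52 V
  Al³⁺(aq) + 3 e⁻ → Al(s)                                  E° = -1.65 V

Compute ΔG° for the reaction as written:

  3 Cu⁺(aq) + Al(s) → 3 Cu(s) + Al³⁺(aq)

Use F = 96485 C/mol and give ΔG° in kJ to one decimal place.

As written, Cu⁺/Cu is reduced (cathode) and Al³⁺/Al is oxidised (anode), so E°cell = (+0.52) − (-1.65) = +2.17 V.
Balancing electrons gives n = 3.
ΔG° = −nFE° = −(3)(96485)(+2.17) = -628,117 J = -628.1 kJ.

-628.1 kJ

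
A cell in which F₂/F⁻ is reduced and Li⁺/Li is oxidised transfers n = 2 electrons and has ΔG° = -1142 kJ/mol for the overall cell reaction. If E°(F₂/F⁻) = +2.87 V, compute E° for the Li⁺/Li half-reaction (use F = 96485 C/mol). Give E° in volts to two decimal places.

E°cell = −ΔG°/(nF) = −(-1142×10³)/((2)(96485)) = +5.918 V.
Since F₂/F⁻ is the cathode and Li⁺/Li the anode, E°cell = E°(F₂/F⁻) − E°(Li⁺/Li).
So E°(Li⁺/Li) = E°(F₂/F⁻) − E°cell = (+2.87) − (+5.918) = -3.05 V.

-3.05 V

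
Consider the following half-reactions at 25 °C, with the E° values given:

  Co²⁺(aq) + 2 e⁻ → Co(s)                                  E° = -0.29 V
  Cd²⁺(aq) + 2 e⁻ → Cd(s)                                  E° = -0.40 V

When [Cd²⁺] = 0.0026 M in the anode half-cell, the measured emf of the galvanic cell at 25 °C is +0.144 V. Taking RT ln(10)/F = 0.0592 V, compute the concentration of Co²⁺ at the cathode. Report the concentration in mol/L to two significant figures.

Co²⁺/Co is the cathode, Cd²⁺/Cd the anode: E°cell = +0.11 V, n = 2.
Overall reaction: Co²⁺(aq) + Cd(s) → Co(s) + Cd²⁺(aq); Q = [Cd²⁺]^1/[Co²⁺]^1.
From E = E° − (0.0592/n) log Q: log Q = (E° − E)·n/0.0592 = (+0.11 − (+0.144))·2/0.0592 = -1.1486.
So 1·log[Co²⁺] = 1·log(0.0026) − log Q = -2.5850 − (-1.1486) = -1.4364; [Co²⁺] = 10^(-1.4364) ≈ 0.037 M.

0.037 M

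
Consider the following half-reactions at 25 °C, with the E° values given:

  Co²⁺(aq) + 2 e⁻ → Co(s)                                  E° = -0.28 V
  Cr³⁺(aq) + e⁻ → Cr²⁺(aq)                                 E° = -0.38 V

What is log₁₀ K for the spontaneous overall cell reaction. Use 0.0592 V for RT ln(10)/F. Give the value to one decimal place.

3.4

Cathode: Co²⁺/Co; anode: Cr³⁺/Cr²⁺. E°cell = +0.10 V, n = 2.
log K = nE°cell / 0.0592 = (2)(+0.10) / 0.0592 = 3.4.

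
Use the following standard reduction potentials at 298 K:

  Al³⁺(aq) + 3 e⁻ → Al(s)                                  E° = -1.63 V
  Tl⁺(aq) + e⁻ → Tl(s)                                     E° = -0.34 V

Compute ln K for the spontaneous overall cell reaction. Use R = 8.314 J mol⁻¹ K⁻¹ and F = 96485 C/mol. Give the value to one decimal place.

Cathode: Tl⁺/Tl; anode: Al³⁺/Al. E°cell = (-0.34) − (-1.63) = +1.29 V, with n = 3.
ΔG° = −nFE° = −RT ln K, so ln K = nFE°/(RT) = (3)(96485)(+1.29) / ((8.314)(298)) = 150.711.

150.7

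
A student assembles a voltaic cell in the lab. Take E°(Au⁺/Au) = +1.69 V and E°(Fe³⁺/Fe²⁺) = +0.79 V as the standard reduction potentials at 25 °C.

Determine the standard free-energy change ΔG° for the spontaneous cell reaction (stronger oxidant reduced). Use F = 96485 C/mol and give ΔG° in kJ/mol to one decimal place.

Au⁺/Au (E° = +1.69 V) is the cathode; Fe³⁺/Fe²⁺ (E° = +0.79 V) is the anode, so E°cell = +0.90 V.
Balancing electrons gives n = 1 (lcm of 1 and 1).
ΔG° = −nFE° = −(1)(96485)(+0.90) = -86,836 J = -86.8 kJ/mol.

-86.8 kJ/mol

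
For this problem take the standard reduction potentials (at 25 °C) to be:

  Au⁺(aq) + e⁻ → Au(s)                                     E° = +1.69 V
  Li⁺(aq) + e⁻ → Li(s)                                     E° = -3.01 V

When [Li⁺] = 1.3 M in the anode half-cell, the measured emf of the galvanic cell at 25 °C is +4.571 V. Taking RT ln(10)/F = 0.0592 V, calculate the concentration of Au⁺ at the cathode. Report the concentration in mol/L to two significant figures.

0.0086 M

Au⁺/Au is the cathode, Li⁺/Li the anode: E°cell = +4.70 V, n = 1.
Overall reaction: Au⁺(aq) + Li(s) → Au(s) + Li⁺(aq); Q = [Li⁺]^1/[Au⁺]^1.
From E = E° − (0.0592/n) log Q: log Q = (E° − E)·n/0.0592 = (+4.70 − (+4.571))·1/0.0592 = 2.1791.
So 1·log[Au⁺] = 1·log(1.3) − log Q = 0.1139 − (2.1791) = -2.0652; [Au⁺] = 10^(-2.0652) ≈ 0.0086 M.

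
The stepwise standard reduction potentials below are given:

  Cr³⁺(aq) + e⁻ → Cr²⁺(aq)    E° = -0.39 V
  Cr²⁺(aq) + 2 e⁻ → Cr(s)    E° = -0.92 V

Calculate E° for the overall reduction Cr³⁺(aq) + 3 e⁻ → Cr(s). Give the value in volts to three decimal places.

Standard free energies of sequential steps add: ΔG°₃ = ΔG°₁ + ΔG°₂, so n₃E°₃ = n₁E°₁ + n₂E°₂.
E°₃ = (1×-0.39 + 2×-0.92) / 3 = (-2.230) / 3 = -0.743 V.

-0.743 V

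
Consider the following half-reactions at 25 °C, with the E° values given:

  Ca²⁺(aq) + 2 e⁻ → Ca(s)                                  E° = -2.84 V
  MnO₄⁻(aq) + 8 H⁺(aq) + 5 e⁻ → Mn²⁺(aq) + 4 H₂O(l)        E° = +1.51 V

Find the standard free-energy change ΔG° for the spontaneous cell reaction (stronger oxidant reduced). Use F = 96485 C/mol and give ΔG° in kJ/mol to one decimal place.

MnO₄⁻/Mn²⁺ (E° = +1.51 V) is the cathode; Ca²⁺/Ca (E° = -2.84 V) is the anode, so E°cell = +4.35 V.
Balancing electrons gives n = 10 (lcm of 5 and 2).
ΔG° = −nFE° = −(10)(96485)(+4.35) = -4,197,098 J = -4197.1 kJ/mol.

-4197.1 kJ/mol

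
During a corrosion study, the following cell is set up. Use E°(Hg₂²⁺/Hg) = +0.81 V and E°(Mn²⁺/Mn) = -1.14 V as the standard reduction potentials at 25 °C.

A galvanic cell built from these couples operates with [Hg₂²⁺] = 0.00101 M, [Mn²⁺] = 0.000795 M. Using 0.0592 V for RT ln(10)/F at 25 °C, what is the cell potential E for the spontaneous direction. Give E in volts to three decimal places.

Hg₂²⁺/Hg is the cathode (higher E°), Mn²⁺/Mn the anode: E°cell = +0.81 − (-1.14) = +1.95 V, n = 2.
Overall: Hg₂²⁺(aq) + Mn(s) → 2 Hg(l) + Mn²⁺(aq)
Q = [Mn²⁺] / ([Hg₂²⁺]); log Q = -0.104.
E = E° − (0.0592/n) log Q = +1.95 − (0.0592/2)(-0.104) = +1.953 V.

+1.953 V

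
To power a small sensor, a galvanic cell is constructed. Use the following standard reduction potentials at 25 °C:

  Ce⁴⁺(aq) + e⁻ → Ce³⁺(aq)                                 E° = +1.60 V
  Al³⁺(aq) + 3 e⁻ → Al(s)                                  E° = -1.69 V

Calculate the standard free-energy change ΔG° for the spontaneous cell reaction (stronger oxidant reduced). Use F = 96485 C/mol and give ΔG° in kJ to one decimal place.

-952.3 kJ

Ce⁴⁺/Ce³⁺ (E° = +1.60 V) is the cathode; Al³⁺/Al (E° = -1.69 V) is the anode, so E°cell = +3.29 V.
Balancing electrons gives n = 3 (lcm of 1 and 3).
ΔG° = −nFE° = −(3)(96485)(+3.29) = -952,307 J = -952.3 kJ.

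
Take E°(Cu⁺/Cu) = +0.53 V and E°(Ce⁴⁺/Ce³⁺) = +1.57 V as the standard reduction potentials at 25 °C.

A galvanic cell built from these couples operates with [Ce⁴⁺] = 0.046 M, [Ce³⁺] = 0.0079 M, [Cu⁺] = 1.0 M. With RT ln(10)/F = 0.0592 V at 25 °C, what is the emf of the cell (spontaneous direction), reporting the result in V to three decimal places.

+1.085 V

Ce⁴⁺/Ce³⁺ is the cathode (higher E°), Cu⁺/Cu the anode: E°cell = +1.57 − (+0.53) = +1.04 V, n = 1.
Overall: Ce⁴⁺(aq) + Cu(s) → Ce³⁺(aq) + Cu⁺(aq)
Q = [Ce³⁺]·[Cu⁺] / ([Ce⁴⁺]); log Q = -0.765.
E = E° − (0.0592/n) log Q = +1.04 − (0.0592/1)(-0.765) = +1.085 V.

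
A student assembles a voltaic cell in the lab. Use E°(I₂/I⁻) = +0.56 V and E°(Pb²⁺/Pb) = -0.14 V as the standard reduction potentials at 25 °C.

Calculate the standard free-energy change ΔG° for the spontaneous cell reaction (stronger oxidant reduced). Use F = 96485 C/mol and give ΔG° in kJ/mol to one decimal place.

-135.1 kJ/mol

I₂/I⁻ (E° = +0.56 V) is the cathode; Pb²⁺/Pb (E° = -0.14 V) is the anode, so E°cell = +0.70 V.
Balancing electrons gives n = 2 (lcm of 2 and 2).
ΔG° = −nFE° = −(2)(96485)(+0.70) = -135,079 J = -135.1 kJ/mol.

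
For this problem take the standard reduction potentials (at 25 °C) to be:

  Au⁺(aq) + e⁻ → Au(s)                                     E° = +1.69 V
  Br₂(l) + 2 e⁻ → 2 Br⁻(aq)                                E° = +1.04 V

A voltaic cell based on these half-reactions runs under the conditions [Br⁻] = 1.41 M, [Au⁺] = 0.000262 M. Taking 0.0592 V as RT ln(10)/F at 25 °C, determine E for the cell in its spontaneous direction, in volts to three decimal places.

Au⁺/Au is the cathode (higher E°), Br₂/Br⁻ the anode: E°cell = +1.69 − (+1.04) = +0.65 V, n = 2.
Overall: 2 Au⁺(aq) + 2 Br⁻(aq) → 2 Au(s) + Br₂(l)
Q = 1 / ([Au⁺]^2·[Br⁻]^2); log Q = 6.865.
E = E° − (0.0592/n) log Q = +0.65 − (0.0592/2)(6.865) = +0.447 V.

+0.447 V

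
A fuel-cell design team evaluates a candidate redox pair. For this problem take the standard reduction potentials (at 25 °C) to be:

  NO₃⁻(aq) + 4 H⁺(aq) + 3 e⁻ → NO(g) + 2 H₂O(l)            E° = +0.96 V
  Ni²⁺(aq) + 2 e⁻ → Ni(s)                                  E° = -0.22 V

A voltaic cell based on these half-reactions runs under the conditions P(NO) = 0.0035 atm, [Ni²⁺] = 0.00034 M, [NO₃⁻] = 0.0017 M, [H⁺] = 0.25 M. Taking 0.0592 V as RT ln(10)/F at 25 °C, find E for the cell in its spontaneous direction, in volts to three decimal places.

+1.229 V

NO₃⁻/NO is the cathode (higher E°), Ni²⁺/Ni the anode: E°cell = +0.96 − (-0.22) = +1.18 V, n = 6.
Overall: 2 NO₃⁻(aq) + 8 H⁺(aq) + 3 Ni(s) → 2 NO(g) + 4 H₂O(l) + 3 Ni²⁺(aq)
Q = P(NO)^2·[Ni²⁺]^3 / ([NO₃⁻]^2·[H⁺]^8); log Q = -4.962.
E = E° − (0.0592/n) log Q = +1.18 − (0.0592/6)(-4.962) = +1.229 V.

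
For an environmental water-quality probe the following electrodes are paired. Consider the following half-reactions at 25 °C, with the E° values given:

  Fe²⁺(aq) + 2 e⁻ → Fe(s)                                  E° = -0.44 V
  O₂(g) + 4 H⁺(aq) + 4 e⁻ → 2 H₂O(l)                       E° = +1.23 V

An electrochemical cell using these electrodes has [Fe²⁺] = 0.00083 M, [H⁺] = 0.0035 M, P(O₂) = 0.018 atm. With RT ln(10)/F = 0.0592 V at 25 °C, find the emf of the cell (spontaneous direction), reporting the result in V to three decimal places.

+1.590 V

O₂/H₂O is the cathode (higher E°), Fe²⁺/Fe the anode: E°cell = +1.23 − (-0.44) = +1.67 V, n = 4.
Overall: O₂(g) + 4 H⁺(aq) + 2 Fe(s) → 2 H₂O(l) + 2 Fe²⁺(aq)
Q = [Fe²⁺]^2 / (P(O₂)·[H⁺]^4); log Q = 5.407.
E = E° − (0.0592/n) log Q = +1.67 − (0.0592/4)(5.407) = +1.590 V.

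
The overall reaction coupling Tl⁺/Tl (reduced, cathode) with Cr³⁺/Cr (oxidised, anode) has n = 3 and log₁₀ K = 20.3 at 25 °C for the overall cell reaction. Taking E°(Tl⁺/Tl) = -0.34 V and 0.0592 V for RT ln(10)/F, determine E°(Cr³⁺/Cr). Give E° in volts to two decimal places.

-0.74 V

E°cell = (0.0592/n)·log K = (0.0592/3)(20.3) = +0.401 V.
Since Tl⁺/Tl is the cathode and Cr³⁺/Cr the anode, E°cell = E°(Tl⁺/Tl) − E°(Cr³⁺/Cr).
So E°(Cr³⁺/Cr) = E°(Tl⁺/Tl) − E°cell = (-0.34) − (+0.401) = -0.74 V.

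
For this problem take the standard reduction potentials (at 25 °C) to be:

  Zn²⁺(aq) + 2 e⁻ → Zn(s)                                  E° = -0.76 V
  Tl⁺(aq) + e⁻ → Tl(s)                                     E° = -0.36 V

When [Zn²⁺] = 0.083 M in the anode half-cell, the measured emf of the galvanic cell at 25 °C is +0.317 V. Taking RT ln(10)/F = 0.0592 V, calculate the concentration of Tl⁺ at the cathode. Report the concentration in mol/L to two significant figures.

0.011 M

Tl⁺/Tl is the cathode, Zn²⁺/Zn the anode: E°cell = +0.40 V, n = 2.
Overall reaction: 2 Tl⁺(aq) + Zn(s) → 2 Tl(s) + Zn²⁺(aq); Q = [Zn²⁺]^1/[Tl⁺]^2.
From E = E° − (0.0592/n) log Q: log Q = (E° − E)·n/0.0592 = (+0.40 − (+0.317))·2/0.0592 = 2.8041.
So 2·log[Tl⁺] = 1·log(0.083) − log Q = -1.0809 − (2.8041) = -3.8850; log[Tl⁺] = -3.8850 / 2 = -1.9425; [Tl⁺] = 10^(-1.9425) ≈ 0.011 M.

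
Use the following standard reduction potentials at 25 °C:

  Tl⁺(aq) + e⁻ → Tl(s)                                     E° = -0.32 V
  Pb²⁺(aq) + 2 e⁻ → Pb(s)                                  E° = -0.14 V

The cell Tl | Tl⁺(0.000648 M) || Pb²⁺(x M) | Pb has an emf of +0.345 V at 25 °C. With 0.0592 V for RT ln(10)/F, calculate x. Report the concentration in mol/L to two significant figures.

0.16 M

Pb²⁺/Pb is the cathode, Tl⁺/Tl the anode: E°cell = +0.18 V, n = 2.
Overall reaction: Pb²⁺(aq) + 2 Tl(s) → Pb(s) + 2 Tl⁺(aq); Q = [Tl⁺]^2/[Pb²⁺]^1.
From E = E° − (0.0592/n) log Q: log Q = (E° − E)·n/0.0592 = (+0.18 − (+0.345))·2/0.0592 = -5.5743.
So 1·log[Pb²⁺] = 2·log(0.000648) − log Q = -6.3768 − (-5.5743) = -0.8025; [Pb²⁺] = 10^(-0.8025) ≈ 0.16 M.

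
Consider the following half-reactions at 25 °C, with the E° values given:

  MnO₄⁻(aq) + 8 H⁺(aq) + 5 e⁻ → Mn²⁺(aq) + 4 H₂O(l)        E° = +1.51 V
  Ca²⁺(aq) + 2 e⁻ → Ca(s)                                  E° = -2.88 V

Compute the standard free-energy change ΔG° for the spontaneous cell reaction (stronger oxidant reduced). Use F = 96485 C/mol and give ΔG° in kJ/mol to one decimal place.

-4235.7 kJ/mol

MnO₄⁻/Mn²⁺ (E° = +1.51 V) is the cathode; Ca²⁺/Ca (E° = -2.88 V) is the anode, so E°cell = +4.39 V.
Balancing electrons gives n = 10 (lcm of 5 and 2).
ΔG° = −nFE° = −(10)(96485)(+4.39) = -4,235,692 J = -4235.7 kJ/mol.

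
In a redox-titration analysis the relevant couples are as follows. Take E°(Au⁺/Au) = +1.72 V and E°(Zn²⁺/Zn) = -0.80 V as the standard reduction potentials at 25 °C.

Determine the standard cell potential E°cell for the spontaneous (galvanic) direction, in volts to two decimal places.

The Au⁺/Au couple has the higher reduction potential, so it is the cathode; Zn²⁺/Zn is oxidised at the anode.
E°cell = E°(cathode) − E°(anode) = (+1.72) − (-0.80) = +2.52 V.
Since E°cell > 0, the reaction is spontaneous under standard conditions.

+2.52 V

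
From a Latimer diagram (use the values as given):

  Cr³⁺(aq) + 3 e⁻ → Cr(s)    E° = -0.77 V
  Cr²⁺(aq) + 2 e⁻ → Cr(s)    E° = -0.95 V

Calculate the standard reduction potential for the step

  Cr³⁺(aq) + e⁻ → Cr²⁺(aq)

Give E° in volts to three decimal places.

Sequential free energies add, so n₃E°₃ = n₁E°₁ + n₂E°₂.
With n₃ = 3, and the known step contributing 2×(-0.95) V, the unknown satisfies 1·E° = 3×(-0.77) − 2×(-0.95) = -0.410.
E° = -0.410 / 1 = -0.410 V.

-0.410 V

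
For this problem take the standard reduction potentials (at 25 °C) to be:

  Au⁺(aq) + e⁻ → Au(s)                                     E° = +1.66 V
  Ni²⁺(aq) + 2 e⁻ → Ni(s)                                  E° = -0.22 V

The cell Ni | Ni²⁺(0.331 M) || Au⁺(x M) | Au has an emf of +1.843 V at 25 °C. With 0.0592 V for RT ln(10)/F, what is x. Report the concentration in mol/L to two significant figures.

Au⁺/Au is the cathode, Ni²⁺/Ni the anode: E°cell = +1.88 V, n = 2.
Overall reaction: 2 Au⁺(aq) + Ni(s) → 2 Au(s) + Ni²⁺(aq); Q = [Ni²⁺]^1/[Au⁺]^2.
From E = E° − (0.0592/n) log Q: log Q = (E° − E)·n/0.0592 = (+1.88 − (+1.843))·2/0.0592 = 1.2500.
So 2·log[Au⁺] = 1·log(0.331) − log Q = -0.4802 − (1.2500) = -1.7302; log[Au⁺] = -1.7302 / 2 = -0.8651; [Au⁺] = 10^(-0.8651) ≈ 0.14 M.

0.14 M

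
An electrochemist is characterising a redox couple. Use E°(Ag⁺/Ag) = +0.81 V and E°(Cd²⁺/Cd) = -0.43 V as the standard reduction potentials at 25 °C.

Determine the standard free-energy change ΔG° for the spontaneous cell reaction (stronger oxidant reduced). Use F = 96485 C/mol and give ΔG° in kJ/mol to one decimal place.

Ag⁺/Ag (E° = +0.81 V) is the cathode; Cd²⁺/Cd (E° = -0.43 V) is the anode, so E°cell = +1.24 V.
Balancing electrons gives n = 2 (lcm of 1 and 2).
ΔG° = −nFE° = −(2)(96485)(+1.24) = -239,283 J = -239.3 kJ/mol.

-239.3 kJ/mol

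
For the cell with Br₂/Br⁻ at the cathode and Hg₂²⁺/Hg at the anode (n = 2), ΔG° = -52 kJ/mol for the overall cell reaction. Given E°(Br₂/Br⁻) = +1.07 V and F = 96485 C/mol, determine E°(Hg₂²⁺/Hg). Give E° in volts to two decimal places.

E°cell = −ΔG°/(nF) = −(-52×10³)/((2)(96485)) = +0.269 V.
Since Br₂/Br⁻ is the cathode and Hg₂²⁺/Hg the anode, E°cell = E°(Br₂/Br⁻) − E°(Hg₂²⁺/Hg).
So E°(Hg₂²⁺/Hg) = E°(Br₂/Br⁻) − E°cell = (+1.07) − (+0.269) = +0.80 V.

+0.80 V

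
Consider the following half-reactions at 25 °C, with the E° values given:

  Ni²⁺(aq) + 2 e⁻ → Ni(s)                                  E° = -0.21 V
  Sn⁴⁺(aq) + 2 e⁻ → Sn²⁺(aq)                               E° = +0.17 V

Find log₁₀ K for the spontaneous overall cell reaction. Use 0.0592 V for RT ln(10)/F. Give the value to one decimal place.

Cathode: Sn⁴⁺/Sn²⁺; anode: Ni²⁺/Ni. E°cell = +0.38 V, n = 2.
log K = nE°cell / 0.0592 = (2)(+0.38) / 0.0592 = 12.8.

12.8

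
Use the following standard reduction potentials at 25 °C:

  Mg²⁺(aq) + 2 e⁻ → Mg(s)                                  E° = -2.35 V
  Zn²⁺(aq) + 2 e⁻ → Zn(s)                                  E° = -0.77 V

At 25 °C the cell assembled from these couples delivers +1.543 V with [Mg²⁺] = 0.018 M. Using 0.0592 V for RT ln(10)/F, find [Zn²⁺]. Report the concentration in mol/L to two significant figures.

Zn²⁺/Zn is the cathode, Mg²⁺/Mg the anode: E°cell = +1.58 V, n = 2.
Overall reaction: Zn²⁺(aq) + Mg(s) → Zn(s) + Mg²⁺(aq); Q = [Mg²⁺]^1/[Zn²⁺]^1.
From E = E° − (0.0592/n) log Q: log Q = (E° − E)·n/0.0592 = (+1.58 − (+1.543))·2/0.0592 = 1.2500.
So 1·log[Zn²⁺] = 1·log(0.018) − log Q = -1.7447 − (1.2500) = -2.9947; [Zn²⁺] = 10^(-2.9947) ≈ 0.0010 M.

0.0010 M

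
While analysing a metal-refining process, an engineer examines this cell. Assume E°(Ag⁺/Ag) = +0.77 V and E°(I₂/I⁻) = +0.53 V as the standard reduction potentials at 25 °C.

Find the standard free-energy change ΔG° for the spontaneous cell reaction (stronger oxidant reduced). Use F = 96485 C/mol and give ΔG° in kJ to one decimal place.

Ag⁺/Ag (E° = +0.77 V) is the cathode; I₂/I⁻ (E° = +0.53 V) is the anode, so E°cell = +0.24 V.
Balancing electrons gives n = 2 (lcm of 1 and 2).
ΔG° = −nFE° = −(2)(96485)(+0.24) = -46,313 J = -46.3 kJ.

-46.3 kJ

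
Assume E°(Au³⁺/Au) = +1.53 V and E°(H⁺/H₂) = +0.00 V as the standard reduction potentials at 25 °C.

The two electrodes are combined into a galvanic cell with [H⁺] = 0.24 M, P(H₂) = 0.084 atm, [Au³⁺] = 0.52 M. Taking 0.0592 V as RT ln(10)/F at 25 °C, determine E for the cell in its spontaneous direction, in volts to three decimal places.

+1.529 V

Au³⁺/Au is the cathode (higher E°), H⁺/H₂ the anode: E°cell = +1.53 − (+0.00) = +1.53 V, n = 6.
Overall: 2 Au³⁺(aq) + 3 H₂(g) → 2 Au(s) + 6 H⁺(aq)
Q = [H⁺]^6 / ([Au³⁺]^2·P(H₂)^3); log Q = 0.076.
E = E° − (0.0592/n) log Q = +1.53 − (0.0592/6)(0.076) = +1.529 V.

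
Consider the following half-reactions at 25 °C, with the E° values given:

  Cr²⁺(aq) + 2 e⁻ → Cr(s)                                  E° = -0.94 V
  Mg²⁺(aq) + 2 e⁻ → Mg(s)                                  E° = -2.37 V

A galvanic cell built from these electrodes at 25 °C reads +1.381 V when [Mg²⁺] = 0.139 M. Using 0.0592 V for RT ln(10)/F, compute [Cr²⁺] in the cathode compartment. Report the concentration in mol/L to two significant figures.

Cr²⁺/Cr is the cathode, Mg²⁺/Mg the anode: E°cell = +1.43 V, n = 2.
Overall reaction: Cr²⁺(aq) + Mg(s) → Cr(s) + Mg²⁺(aq); Q = [Mg²⁺]^1/[Cr²⁺]^1.
From E = E° − (0.0592/n) log Q: log Q = (E° − E)·n/0.0592 = (+1.43 − (+1.381))·2/0.0592 = 1.6554.
So 1·log[Cr²⁺] = 1·log(0.139) − log Q = -0.8570 − (1.6554) = -2.5124; [Cr²⁺] = 10^(-2.5124) ≈ 0.0031 M.

0.0031 M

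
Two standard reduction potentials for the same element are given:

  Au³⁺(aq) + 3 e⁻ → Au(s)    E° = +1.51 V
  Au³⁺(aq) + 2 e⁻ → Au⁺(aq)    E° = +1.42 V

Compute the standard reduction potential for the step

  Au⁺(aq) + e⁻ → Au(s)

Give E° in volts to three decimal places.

Sequential free energies add, so n₃E°₃ = n₁E°₁ + n₂E°₂.
With n₃ = 3, and the known step contributing 2×(+1.42) V, the unknown satisfies 1·E° = 3×(+1.51) − 2×(+1.42) = +1.690.
E° = +1.690 / 1 = +1.690 V.

+1.690 V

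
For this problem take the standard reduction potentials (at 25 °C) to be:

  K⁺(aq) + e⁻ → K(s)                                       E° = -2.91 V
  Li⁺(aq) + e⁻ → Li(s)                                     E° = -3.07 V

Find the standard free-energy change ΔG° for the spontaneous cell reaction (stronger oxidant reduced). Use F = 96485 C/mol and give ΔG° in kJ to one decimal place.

-15.4 kJ

K⁺/K (E° = -2.91 V) is the cathode; Li⁺/Li (E° = -3.07 V) is the anode, so E°cell = +0.16 V.
Balancing electrons gives n = 1 (lcm of 1 and 1).
ΔG° = −nFE° = −(1)(96485)(+0.16) = -15,438 J = -15.4 kJ.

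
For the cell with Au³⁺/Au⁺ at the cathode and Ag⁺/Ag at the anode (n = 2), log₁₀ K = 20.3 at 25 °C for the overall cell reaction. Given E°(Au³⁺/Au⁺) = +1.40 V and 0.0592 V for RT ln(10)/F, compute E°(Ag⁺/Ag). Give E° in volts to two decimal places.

E°cell = (0.0592/n)·log K = (0.0592/2)(20.3) = +0.601 V.
Since Au³⁺/Au⁺ is the cathode and Ag⁺/Ag the anode, E°cell = E°(Au³⁺/Au⁺) − E°(Ag⁺/Ag).
So E°(Ag⁺/Ag) = E°(Au³⁺/Au⁺) − E°cell = (+1.40) − (+0.601) = +0.80 V.

+0.80 V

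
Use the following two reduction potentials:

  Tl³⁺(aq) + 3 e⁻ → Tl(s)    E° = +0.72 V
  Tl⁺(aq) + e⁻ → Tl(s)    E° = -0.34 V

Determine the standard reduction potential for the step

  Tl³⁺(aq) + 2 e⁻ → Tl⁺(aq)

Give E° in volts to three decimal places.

Sequential free energies add, so n₃E°₃ = n₁E°₁ + n₂E°₂.
With n₃ = 3, and the known step contributing 1×(-0.34) V, the unknown satisfies 2·E° = 3×(+0.72) − 1×(-0.34) = +2.500.
E° = +2.500 / 2 = +1.250 V.

+1.250 V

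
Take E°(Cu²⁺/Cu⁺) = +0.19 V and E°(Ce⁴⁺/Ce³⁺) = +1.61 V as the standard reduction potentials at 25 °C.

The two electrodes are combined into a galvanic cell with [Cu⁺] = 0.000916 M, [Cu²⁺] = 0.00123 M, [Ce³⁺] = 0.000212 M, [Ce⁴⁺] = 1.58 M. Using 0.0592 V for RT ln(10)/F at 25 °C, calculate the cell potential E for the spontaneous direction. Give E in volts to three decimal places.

+1.642 V

Ce⁴⁺/Ce³⁺ is the cathode (higher E°), Cu²⁺/Cu⁺ the anode: E°cell = +1.61 − (+0.19) = +1.42 V, n = 1.
Overall: Ce⁴⁺(aq) + Cu⁺(aq) → Ce³⁺(aq) + Cu²⁺(aq)
Q = [Ce³⁺]·[Cu²⁺] / ([Ce⁴⁺]·[Cu⁺]); log Q = -3.744.
E = E° − (0.0592/n) log Q = +1.42 − (0.0592/1)(-3.744) = +1.642 V.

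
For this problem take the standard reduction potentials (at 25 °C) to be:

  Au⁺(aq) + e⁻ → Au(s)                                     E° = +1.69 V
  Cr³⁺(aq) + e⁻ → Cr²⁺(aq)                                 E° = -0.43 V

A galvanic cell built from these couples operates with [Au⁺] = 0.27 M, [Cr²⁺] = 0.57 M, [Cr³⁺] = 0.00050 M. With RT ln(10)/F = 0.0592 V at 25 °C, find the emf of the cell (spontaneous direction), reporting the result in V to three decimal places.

Au⁺/Au is the cathode (higher E°), Cr³⁺/Cr²⁺ the anode: E°cell = +1.69 − (-0.43) = +2.12 V, n = 1.
Overall: Au⁺(aq) + Cr²⁺(aq) → Au(s) + Cr³⁺(aq)
Q = [Cr³⁺] / ([Au⁺]·[Cr²⁺]); log Q = -2.488.
E = E° − (0.0592/n) log Q = +2.12 − (0.0592/1)(-2.488) = +2.267 V.

+2.267 V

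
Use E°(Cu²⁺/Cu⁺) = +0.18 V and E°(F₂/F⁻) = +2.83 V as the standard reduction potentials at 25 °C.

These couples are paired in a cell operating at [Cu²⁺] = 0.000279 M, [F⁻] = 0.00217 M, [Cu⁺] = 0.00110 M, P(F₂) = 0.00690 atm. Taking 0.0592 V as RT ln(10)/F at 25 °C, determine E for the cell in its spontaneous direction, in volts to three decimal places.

+2.779 V

F₂/F⁻ is the cathode (higher E°), Cu²⁺/Cu⁺ the anode: E°cell = +2.83 − (+0.18) = +2.65 V, n = 2.
Overall: F₂(g) + 2 Cu⁺(aq) → 2 F⁻(aq) + 2 Cu²⁺(aq)
Q = [F⁻]^2·[Cu²⁺]^2 / (P(F₂)·[Cu⁺]^2); log Q = -4.358.
E = E° − (0.0592/n) log Q = +2.65 − (0.0592/2)(-4.358) = +2.779 V.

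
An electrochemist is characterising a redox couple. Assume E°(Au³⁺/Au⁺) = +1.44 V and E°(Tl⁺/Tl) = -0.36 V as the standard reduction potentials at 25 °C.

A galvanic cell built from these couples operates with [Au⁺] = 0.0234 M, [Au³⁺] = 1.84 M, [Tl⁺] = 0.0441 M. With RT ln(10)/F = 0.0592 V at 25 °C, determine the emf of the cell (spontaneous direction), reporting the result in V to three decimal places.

Au³⁺/Au⁺ is the cathode (higher E°), Tl⁺/Tl the anode: E°cell = +1.44 − (-0.36) = +1.80 V, n = 2.
Overall: Au³⁺(aq) + 2 Tl(s) → Au⁺(aq) + 2 Tl⁺(aq)
Q = [Au⁺]·[Tl⁺]^2 / ([Au³⁺]); log Q = -4.607.
E = E° − (0.0592/n) log Q = +1.80 − (0.0592/2)(-4.607) = +1.936 V.

+1.936 V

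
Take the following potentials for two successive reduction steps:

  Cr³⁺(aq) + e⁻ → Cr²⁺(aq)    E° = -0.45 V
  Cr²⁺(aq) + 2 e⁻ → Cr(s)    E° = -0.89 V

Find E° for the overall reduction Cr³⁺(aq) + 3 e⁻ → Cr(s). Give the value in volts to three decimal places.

Adding the free-energy changes (−nFE°) of the two steps gives −n₃FE°₃ = −n₁FE°₁ − n₂FE°₂.
E°₃ = (1×-0.45 + 2×-0.89) / 3 = (-2.230) / 3 = -0.743 V.

-0.743 V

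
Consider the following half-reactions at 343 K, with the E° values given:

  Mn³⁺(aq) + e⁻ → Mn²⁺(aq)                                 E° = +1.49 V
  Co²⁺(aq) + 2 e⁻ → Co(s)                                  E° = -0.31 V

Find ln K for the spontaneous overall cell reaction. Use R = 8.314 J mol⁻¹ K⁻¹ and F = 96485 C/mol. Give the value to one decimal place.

121.8

Cathode: Mn³⁺/Mn²⁺; anode: Co²⁺/Co. E°cell = (+1.49) − (-0.31) = +1.80 V, with n = 2.
ΔG° = −nFE° = −RT ln K, so ln K = nFE°/(RT) = (2)(96485)(+1.80) / ((8.314)(343)) = 121.803.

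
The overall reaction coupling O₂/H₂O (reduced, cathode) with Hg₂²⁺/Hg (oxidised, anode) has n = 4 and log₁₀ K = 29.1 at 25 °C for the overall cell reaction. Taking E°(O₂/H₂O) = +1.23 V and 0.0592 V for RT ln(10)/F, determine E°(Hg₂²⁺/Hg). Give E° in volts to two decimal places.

+0.80 V

E°cell = (0.0592/n)·log K = (0.0592/4)(29.1) = +0.431 V.
Since O₂/H₂O is the cathode and Hg₂²⁺/Hg the anode, E°cell = E°(O₂/H₂O) − E°(Hg₂²⁺/Hg).
So E°(Hg₂²⁺/Hg) = E°(O₂/H₂O) − E°cell = (+1.23) − (+0.431) = +0.80 V.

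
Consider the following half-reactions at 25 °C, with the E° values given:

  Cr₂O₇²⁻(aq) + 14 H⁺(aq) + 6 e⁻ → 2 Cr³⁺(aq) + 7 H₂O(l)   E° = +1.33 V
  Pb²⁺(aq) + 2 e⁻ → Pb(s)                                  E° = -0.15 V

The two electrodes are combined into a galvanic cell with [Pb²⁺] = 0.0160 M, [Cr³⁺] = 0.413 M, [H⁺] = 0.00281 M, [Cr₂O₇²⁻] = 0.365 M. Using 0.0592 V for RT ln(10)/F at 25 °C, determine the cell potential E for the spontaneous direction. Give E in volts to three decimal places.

+1.184 V

Cr₂O₇²⁻/Cr³⁺ is the cathode (higher E°), Pb²⁺/Pb the anode: E°cell = +1.33 − (-0.15) = +1.48 V, n = 6.
Overall: Cr₂O₇²⁻(aq) + 14 H⁺(aq) + 3 Pb(s) → 2 Cr³⁺(aq) + 7 H₂O(l) + 3 Pb²⁺(aq)
Q = [Cr³⁺]^2·[Pb²⁺]^3 / ([Cr₂O₇²⁻]·[H⁺]^14); log Q = 30.000.
E = E° − (0.0592/n) log Q = +1.48 − (0.0592/6)(30.000) = +1.184 V.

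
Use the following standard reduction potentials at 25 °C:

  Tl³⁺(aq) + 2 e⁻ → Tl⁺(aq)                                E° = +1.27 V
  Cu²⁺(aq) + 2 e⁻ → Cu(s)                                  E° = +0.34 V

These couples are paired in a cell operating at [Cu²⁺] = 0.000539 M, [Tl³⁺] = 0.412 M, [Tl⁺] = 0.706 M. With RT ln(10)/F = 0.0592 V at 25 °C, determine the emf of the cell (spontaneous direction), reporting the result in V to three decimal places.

Tl³⁺/Tl⁺ is the cathode (higher E°), Cu²⁺/Cu the anode: E°cell = +1.27 − (+0.34) = +0.93 V, n = 2.
Overall: Tl³⁺(aq) + Cu(s) → Tl⁺(aq) + Cu²⁺(aq)
Q = [Tl⁺]·[Cu²⁺] / ([Tl³⁺]); log Q = -3.035.
E = E° − (0.0592/n) log Q = +0.93 − (0.0592/2)(-3.035) = +1.020 V.

+1.020 V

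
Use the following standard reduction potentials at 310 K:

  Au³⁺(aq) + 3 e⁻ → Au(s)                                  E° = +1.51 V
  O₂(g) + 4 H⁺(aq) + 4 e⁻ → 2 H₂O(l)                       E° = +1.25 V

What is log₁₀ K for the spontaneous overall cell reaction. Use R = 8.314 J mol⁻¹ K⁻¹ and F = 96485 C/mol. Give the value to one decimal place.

50.7

Cathode: Au³⁺/Au; anode: O₂/H₂O. E°cell = (+1.51) − (+1.25) = +0.26 V, with n = 12.
ΔG° = −nFE° = −RT ln K, so ln K = nFE°/(RT) = (12)(96485)(+0.26) / ((8.314)(310)) = 116.800.
log₁₀ K = 116.800 / ln 10 = 50.7.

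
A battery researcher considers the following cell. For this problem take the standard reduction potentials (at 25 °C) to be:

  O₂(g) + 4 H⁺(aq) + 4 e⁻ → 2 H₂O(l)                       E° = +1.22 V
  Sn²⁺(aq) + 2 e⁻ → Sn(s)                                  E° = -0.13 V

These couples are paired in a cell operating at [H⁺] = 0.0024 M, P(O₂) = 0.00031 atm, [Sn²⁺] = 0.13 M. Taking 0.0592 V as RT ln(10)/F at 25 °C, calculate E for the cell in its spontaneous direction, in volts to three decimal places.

O₂/H₂O is the cathode (higher E°), Sn²⁺/Sn the anode: E°cell = +1.22 − (-0.13) = +1.35 V, n = 4.
Overall: O₂(g) + 4 H⁺(aq) + 2 Sn(s) → 2 H₂O(l) + 2 Sn²⁺(aq)
Q = [Sn²⁺]^2 / (P(O₂)·[H⁺]^4); log Q = 12.216.
E = E° − (0.0592/n) log Q = +1.35 − (0.0592/4)(12.216) = +1.169 V.

+1.169 V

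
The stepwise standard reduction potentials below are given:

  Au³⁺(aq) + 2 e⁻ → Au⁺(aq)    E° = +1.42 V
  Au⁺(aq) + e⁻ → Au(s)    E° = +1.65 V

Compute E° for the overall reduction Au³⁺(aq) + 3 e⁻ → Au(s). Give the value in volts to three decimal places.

+1.497 V

Since ΔG° = −nFE° is additive over sequential reductions, n₃E°₃ = n₁E°₁ + n₂E°₂.
E°₃ = (2×+1.42 + 1×+1.65) / 3 = (+4.490) / 3 = +1.497 V.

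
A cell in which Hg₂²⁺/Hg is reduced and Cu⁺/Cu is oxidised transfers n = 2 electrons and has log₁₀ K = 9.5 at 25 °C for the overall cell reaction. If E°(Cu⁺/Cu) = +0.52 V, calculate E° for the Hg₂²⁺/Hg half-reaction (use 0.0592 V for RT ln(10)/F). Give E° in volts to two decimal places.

+0.80 V

E°cell = (0.0592/n)·log K = (0.0592/2)(9.5) = +0.281 V.
Since Hg₂²⁺/Hg is the cathode and Cu⁺/Cu the anode, E°cell = E°(Hg₂²⁺/Hg) − E°(Cu⁺/Cu).
So E°(Hg₂²⁺/Hg) = E°cell + E°(Cu⁺/Cu) = +0.281 + (+0.52) = +0.80 V.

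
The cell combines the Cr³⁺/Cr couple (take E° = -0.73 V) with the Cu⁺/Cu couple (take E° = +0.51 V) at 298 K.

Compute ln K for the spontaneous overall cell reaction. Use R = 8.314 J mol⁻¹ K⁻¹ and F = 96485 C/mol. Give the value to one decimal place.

Cathode: Cu⁺/Cu; anode: Cr³⁺/Cr. E°cell = (+0.51) − (-0.73) = +1.24 V, with n = 3.
ΔG° = −nFE° = −RT ln K, so ln K = nFE°/(RT) = (3)(96485)(+1.24) / ((8.314)(298)) = 144.869.

144.9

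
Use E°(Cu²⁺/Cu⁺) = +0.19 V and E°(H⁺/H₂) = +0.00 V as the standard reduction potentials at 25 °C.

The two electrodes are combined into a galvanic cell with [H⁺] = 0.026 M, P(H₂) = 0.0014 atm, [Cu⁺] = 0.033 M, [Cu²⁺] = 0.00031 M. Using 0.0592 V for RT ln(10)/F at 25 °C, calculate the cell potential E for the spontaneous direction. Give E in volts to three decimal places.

+0.079 V

Cu²⁺/Cu⁺ is the cathode (higher E°), H⁺/H₂ the anode: E°cell = +0.19 − (+0.00) = +0.19 V, n = 2.
Overall: 2 Cu²⁺(aq) + H₂(g) → 2 Cu⁺(aq) + 2 H⁺(aq)
Q = [Cu⁺]^2·[H⁺]^2 / ([Cu²⁺]^2·P(H₂)); log Q = 3.738.
E = E° − (0.0592/n) log Q = +0.19 − (0.0592/2)(3.738) = +0.079 V.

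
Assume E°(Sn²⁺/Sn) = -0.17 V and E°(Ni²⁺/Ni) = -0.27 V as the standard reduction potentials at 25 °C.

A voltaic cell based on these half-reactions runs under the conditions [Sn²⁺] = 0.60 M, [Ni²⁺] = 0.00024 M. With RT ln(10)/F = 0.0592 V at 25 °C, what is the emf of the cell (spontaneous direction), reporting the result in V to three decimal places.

+0.201 V

Sn²⁺/Sn is the cathode (higher E°), Ni²⁺/Ni the anode: E°cell = -0.17 − (-0.27) = +0.10 V, n = 2.
Overall: Sn²⁺(aq) + Ni(s) → Sn(s) + Ni²⁺(aq)
Q = [Ni²⁺] / ([Sn²⁺]); log Q = -3.398.
E = E° − (0.0592/n) log Q = +0.10 − (0.0592/2)(-3.398) = +0.201 V.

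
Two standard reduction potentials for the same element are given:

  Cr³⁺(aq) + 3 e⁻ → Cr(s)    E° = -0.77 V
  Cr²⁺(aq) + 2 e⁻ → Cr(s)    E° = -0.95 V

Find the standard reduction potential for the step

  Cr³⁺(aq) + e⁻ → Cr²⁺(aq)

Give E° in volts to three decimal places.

Sequential free energies add, so n₃E°₃ = n₁E°₁ + n₂E°₂.
With n₃ = 3, and the known step contributing 2×(-0.95) V, the unknown satisfies 1·E° = 3×(-0.77) − 2×(-0.95) = -0.410.
E° = -0.410 / 1 = -0.410 V.

-0.410 V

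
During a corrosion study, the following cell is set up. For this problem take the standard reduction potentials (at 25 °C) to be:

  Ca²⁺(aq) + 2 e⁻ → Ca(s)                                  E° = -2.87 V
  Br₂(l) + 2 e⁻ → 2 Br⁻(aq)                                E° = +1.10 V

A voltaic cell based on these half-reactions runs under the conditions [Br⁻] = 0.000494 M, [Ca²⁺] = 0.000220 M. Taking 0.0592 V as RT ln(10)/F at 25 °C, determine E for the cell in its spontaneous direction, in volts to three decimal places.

Br₂/Br⁻ is the cathode (higher E°), Ca²⁺/Ca the anode: E°cell = +1.10 − (-2.87) = +3.97 V, n = 2.
Overall: Br₂(l) + Ca(s) → 2 Br⁻(aq) + Ca²⁺(aq)
Q = [Br⁻]^2·[Ca²⁺]; log Q = -10.270.
E = E° − (0.0592/n) log Q = +3.97 − (0.0592/2)(-10.270) = +4.274 V.

+4.274 V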